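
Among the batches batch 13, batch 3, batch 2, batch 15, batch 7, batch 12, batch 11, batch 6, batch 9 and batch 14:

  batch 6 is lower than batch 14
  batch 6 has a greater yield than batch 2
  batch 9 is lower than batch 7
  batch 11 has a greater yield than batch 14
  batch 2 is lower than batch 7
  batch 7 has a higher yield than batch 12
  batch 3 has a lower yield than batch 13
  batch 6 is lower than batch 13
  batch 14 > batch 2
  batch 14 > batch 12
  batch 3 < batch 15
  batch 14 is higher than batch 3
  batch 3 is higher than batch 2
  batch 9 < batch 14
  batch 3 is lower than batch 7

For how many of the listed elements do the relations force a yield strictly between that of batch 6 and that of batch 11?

Chaining upward from batch 6 reaches: batch 13, batch 14.
Chaining downward from batch 11 reaches: batch 2, batch 12, batch 3, batch 9, batch 14.
Strictly between batch 6 and batch 11 are those in both lists: batch 14 — 1 element.

1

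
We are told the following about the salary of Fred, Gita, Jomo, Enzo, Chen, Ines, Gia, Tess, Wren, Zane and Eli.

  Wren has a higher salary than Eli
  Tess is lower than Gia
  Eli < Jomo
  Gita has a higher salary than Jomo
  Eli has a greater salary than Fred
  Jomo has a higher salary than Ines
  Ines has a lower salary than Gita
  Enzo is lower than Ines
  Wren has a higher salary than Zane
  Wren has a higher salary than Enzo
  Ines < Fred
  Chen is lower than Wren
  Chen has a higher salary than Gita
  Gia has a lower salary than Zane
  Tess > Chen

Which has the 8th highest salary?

Eli

Chaining the given pairs: Enzo < Ines < Fred < Eli < Jomo < Gita < Chen < Tess < Gia < Zane < Wren.
The 8th largest is Eli.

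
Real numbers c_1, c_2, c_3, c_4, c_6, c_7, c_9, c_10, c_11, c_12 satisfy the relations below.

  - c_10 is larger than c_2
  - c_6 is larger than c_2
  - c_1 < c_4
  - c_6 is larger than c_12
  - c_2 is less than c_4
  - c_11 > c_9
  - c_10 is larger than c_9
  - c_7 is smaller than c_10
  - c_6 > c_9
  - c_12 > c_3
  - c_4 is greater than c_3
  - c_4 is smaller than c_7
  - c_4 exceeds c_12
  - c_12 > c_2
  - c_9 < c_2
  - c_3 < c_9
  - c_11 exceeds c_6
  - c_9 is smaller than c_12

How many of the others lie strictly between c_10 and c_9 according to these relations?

4

The relations place c_9 below c_10. An element lies strictly between them when it is forced above c_9 and also forced below c_10.
Above c_9: {c_2, c_12, c_6, c_4, c_7, c_11}. Below c_10: {c_3, c_1, c_2, c_12, c_4, c_7}.
Intersection: {c_2, c_12, c_4, c_7} — 4.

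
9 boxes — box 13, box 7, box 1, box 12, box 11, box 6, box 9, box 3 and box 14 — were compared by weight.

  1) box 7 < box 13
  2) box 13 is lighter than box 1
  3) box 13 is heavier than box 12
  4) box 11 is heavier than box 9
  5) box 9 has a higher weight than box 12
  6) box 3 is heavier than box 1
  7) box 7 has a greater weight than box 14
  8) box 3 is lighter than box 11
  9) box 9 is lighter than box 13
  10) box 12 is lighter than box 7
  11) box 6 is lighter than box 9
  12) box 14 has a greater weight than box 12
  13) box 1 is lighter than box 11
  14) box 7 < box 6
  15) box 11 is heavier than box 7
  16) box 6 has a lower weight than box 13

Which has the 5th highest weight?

Chaining the given pairs: box 12 < box 14 < box 7 < box 6 < box 9 < box 13 < box 1 < box 3 < box 11.
Counting 5 from the largest end gives box 9.

box 9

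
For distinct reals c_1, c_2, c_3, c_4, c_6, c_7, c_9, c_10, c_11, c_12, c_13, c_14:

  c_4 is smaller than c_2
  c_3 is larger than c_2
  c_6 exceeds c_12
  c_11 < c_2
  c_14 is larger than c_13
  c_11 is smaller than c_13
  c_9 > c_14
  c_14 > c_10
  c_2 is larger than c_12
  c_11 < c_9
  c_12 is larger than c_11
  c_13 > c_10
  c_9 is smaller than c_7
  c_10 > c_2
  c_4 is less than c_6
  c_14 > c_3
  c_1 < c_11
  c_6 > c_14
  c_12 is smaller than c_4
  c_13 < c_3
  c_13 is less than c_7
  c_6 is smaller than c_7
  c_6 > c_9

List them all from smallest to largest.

Nothing is placed below c_1, so it is least; from there c_1 < c_11; c_11 < c_12; c_12 < c_4; c_4 < c_2; c_2 < c_10; c_10 < c_13; c_13 < c_3; c_3 < c_14; c_14 < c_9; c_9 < c_6; c_6 < c_7, each given directly.

c_1 < c_11 < c_12 < c_4 < c_2 < c_10 < c_13 < c_3 < c_14 < c_9 < c_6 < c_7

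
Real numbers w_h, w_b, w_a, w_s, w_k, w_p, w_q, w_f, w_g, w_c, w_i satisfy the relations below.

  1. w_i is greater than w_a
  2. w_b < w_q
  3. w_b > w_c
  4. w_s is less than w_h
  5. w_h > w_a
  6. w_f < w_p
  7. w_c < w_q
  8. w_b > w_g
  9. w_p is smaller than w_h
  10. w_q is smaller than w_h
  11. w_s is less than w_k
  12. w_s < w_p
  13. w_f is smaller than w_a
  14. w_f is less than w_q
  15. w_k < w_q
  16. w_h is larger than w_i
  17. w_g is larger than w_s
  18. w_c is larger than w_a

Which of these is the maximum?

w_h

Chaining downward from w_h: directly below it, w_a, w_s, w_i, w_p, w_q; then w_f, w_c, w_b, w_k; then w_g.
That covers every other element, and nothing is given above w_h, so w_h is the maximum.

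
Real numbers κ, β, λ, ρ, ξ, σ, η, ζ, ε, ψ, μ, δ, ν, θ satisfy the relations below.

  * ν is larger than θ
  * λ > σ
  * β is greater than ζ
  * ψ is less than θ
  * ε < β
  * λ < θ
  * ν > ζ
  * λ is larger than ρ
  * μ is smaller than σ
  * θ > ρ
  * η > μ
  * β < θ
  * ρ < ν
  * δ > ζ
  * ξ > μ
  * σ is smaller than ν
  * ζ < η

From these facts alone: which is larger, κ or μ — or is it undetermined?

Following every chain through μ: above μ we get σ, λ, θ, ν, η, ξ.
κ is not reached, and no chain runs the other way from κ to μ.
So the given relations leave the order of μ and κ undetermined.

undetermined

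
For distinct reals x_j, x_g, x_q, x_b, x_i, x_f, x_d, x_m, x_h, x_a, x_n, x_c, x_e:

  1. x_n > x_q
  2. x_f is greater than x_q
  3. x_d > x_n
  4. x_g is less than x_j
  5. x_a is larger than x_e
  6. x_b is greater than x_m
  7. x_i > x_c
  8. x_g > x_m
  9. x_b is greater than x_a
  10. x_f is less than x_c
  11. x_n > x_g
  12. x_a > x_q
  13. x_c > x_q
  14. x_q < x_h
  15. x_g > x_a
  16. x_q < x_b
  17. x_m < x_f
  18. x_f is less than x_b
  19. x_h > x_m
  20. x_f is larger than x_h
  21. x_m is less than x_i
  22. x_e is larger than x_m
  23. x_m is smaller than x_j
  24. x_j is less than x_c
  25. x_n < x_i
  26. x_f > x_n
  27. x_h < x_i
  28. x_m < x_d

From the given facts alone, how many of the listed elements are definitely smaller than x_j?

From x_j the given relations immediately reach x_m, x_g.
From those, x_a — 3 in total.
From those, x_q, x_e — 5 in total.
Nothing else is reachable below x_j; 5 in all.

5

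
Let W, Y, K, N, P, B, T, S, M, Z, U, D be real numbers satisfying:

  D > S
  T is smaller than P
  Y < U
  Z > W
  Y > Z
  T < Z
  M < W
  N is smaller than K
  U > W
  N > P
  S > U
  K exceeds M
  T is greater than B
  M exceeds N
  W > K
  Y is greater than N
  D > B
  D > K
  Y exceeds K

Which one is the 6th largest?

W

Piecing the relations together gives one ordering: B < T < P < N < M < K < W < Z < Y < U < S < D.
Counting 6 from the largest end gives W.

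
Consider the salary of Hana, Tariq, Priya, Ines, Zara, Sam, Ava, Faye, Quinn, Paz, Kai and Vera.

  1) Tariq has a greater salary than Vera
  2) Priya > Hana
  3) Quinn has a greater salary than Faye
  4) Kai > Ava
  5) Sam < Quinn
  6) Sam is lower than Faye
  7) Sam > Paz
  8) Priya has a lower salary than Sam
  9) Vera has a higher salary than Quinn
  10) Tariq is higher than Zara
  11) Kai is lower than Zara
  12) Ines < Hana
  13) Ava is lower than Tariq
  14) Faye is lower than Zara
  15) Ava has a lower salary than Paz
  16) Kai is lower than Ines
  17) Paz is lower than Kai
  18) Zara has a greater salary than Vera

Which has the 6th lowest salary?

The consecutive relations fix a unique order: Ava < Paz < Kai < Ines < Hana < Priya < Sam < Faye < Quinn < Vera < Zara < Tariq.
The 6th smallest is Priya.

Priya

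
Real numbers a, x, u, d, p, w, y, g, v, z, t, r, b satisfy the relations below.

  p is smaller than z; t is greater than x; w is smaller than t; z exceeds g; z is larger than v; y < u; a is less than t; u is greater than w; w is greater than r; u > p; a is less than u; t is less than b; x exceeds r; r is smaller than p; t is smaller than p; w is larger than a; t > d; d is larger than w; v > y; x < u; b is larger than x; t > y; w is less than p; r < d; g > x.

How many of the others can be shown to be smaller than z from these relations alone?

From z the given relations immediately reach v, g, p.
From those, y, r, w, x, t — 8 in total.
From those, a, d — 10 in total.
No other element is forced below z by the given relations, so the count is 10.

10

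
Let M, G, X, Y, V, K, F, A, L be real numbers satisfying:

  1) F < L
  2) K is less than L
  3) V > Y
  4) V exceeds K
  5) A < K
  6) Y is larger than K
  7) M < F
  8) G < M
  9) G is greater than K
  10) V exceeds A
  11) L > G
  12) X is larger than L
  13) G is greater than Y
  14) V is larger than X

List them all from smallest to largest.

A < K < Y < G < M < F < L < X < V

Each adjacent pair is fixed by a given relation: A < K; K < Y; Y < G; G < M; M < F; F < L; L < X; X < V. Chaining them end to end gives the full order.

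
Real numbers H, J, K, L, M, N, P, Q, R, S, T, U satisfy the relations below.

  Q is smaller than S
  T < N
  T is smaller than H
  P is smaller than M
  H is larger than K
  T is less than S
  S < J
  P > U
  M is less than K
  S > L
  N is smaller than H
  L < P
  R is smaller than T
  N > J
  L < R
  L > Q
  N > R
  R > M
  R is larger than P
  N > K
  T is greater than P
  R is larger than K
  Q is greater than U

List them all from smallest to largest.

The consecutive links are each given: U < Q; Q < L; L < P; P < M; M < K; K < R; R < T; T < S; S < J; J < N; N < H.

U < Q < L < P < M < K < R < T < S < J < N < H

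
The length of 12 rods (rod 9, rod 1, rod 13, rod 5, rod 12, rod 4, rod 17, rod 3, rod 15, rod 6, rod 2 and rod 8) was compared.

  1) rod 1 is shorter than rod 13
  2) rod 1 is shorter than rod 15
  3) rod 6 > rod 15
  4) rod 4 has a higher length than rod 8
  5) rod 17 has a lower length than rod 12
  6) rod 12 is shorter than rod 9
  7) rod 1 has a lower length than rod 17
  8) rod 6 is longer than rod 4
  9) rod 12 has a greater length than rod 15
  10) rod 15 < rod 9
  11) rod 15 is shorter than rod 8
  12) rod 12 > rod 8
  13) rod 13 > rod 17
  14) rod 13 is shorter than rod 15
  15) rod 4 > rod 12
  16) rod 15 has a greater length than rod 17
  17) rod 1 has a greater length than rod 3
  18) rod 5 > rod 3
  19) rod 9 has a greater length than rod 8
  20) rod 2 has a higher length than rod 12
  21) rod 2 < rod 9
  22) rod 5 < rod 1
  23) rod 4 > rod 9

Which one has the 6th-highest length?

The consecutive relations fix a unique order: rod 3 < rod 5 < rod 1 < rod 17 < rod 13 < rod 15 < rod 8 < rod 12 < rod 2 < rod 9 < rod 4 < rod 6.
Counting 6 from the largest end gives rod 8.

rod 8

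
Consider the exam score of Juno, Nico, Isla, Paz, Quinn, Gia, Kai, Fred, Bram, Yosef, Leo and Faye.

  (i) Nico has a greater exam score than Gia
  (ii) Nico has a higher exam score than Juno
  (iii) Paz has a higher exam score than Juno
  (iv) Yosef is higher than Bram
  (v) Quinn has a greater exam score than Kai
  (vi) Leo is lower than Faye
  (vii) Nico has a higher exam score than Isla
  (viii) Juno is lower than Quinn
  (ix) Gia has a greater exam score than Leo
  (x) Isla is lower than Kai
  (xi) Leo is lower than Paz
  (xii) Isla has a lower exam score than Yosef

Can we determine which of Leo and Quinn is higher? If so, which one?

Following every chain through Leo: above Leo we get Gia, Faye, Paz, Nico.
Quinn is not reached, and no chain runs the other way from Quinn to Leo.
So the given relations leave the order of Leo and Quinn undetermined.

undetermined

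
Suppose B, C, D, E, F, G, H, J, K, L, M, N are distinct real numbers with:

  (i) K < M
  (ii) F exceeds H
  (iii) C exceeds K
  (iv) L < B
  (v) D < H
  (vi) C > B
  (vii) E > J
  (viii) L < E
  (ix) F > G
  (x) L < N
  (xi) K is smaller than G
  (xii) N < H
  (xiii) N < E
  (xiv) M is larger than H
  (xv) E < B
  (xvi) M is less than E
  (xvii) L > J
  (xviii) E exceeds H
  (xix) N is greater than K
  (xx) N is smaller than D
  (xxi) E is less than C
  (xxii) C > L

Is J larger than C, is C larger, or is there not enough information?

J < L and L < N give J < N.
Then N < D extends the chain to D.
Then D < H extends the chain to H.
Then H < M extends the chain to M.
With M < E: J < L < N < D < H < M < E.
With E < B: J < L < N < D < H < M < E < B.
Then B < C extends the chain to C.
So C is larger.

C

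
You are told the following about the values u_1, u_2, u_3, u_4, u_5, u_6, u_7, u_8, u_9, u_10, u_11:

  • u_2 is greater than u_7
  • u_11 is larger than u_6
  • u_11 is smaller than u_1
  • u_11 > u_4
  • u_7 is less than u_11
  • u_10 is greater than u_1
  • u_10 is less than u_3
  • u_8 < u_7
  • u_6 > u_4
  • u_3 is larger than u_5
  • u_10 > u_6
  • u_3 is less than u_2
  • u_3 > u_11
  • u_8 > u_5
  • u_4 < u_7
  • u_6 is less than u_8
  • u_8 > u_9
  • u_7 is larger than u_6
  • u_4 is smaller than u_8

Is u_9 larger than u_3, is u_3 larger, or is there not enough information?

u_3

Link the given pairs in sequence: u_9 < u_8; u_8 < u_7; u_7 < u_11; u_11 < u_1; u_1 < u_10; u_10 < u_3.
Together: u_9 < u_8 < u_7 < u_11 < u_1 < u_10 < u_3.
So u_3 is larger.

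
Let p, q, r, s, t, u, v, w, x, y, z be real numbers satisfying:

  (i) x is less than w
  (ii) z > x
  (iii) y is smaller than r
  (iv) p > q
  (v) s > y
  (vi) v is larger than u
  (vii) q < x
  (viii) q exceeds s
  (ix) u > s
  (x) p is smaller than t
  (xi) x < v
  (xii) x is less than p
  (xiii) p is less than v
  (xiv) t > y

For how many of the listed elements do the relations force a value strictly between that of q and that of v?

2

Chaining upward from q reaches: x, p, t, w, z.
Chaining downward from v reaches: y, s, x, p, u.
Strictly between q and v are those in both lists: x, p — 2 elements.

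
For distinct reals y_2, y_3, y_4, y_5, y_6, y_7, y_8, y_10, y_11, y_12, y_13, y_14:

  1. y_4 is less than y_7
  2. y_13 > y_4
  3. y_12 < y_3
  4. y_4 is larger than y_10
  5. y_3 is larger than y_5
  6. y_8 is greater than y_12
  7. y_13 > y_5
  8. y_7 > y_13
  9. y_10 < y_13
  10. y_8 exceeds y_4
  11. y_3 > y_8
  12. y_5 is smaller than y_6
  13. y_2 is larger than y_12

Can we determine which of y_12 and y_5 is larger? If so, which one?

Following every chain through y_5: above y_5 we get y_6, y_13, y_7, y_3.
y_12 is not reached, and no chain runs the other way from y_12 to y_5.
So the given relations leave the order of y_5 and y_12 undetermined.

undetermined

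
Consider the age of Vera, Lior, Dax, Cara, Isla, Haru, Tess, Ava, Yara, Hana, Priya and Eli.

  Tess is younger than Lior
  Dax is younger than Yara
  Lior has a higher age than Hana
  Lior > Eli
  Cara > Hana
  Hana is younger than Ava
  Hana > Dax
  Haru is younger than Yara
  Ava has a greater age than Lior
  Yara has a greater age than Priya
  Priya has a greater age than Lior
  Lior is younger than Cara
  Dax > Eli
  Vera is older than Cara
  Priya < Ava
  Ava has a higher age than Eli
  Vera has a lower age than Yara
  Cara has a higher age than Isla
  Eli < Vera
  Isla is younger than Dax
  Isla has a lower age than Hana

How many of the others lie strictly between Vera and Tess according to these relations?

The relations place Tess below Vera. An element lies strictly between them when it is forced above Tess and also forced below Vera.
Above Tess: {Lior, Cara, Priya, Yara, Ava}. Below Vera: {Eli, Isla, Dax, Hana, Lior, Cara}.
Intersection: {Lior, Cara} — 2.

2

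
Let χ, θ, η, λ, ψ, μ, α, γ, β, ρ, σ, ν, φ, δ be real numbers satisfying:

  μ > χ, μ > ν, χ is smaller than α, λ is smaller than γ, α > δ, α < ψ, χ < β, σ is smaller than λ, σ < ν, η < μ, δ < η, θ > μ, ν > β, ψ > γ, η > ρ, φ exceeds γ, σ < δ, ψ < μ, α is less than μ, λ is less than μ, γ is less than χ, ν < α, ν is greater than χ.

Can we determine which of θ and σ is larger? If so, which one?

θ

σ < λ and λ < γ give σ < γ.
Then γ < χ extends the chain to χ.
Then χ < β extends the chain to β.
With β < ν: σ < λ < γ < χ < β < ν.
Then ν < α extends the chain to α.
With α < ψ: σ < λ < γ < χ < β < ν < α < ψ.
With ψ < μ: σ < λ < γ < χ < β < ν < α < ψ < μ.
With μ < θ: σ < λ < γ < χ < β < ν < α < ψ < μ < θ.
So θ is larger.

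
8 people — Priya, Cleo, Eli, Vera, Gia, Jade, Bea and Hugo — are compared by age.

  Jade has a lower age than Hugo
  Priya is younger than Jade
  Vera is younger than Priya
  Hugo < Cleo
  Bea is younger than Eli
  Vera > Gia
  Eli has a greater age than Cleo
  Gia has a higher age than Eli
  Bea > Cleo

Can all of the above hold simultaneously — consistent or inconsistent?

inconsistent

Chaining the given relations yields Jade < Hugo < Cleo < Bea < Eli < Gia < Vera < Priya, so Jade < Priya. But one relation states Priya < Jade. These cannot both hold.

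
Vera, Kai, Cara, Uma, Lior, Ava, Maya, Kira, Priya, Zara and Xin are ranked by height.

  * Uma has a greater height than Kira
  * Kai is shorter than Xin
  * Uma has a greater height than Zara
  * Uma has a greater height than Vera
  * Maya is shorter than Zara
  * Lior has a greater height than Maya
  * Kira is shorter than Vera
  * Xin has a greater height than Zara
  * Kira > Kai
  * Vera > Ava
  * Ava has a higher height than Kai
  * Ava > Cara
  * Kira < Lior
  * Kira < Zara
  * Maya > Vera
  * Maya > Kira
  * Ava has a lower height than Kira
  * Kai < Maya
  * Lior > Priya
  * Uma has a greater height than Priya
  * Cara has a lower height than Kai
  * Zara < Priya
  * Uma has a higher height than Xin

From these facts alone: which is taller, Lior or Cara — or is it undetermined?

Cara < Kai < Ava < Kira < Vera < Maya < Zara < Priya < Lior, by transitivity through Kai, Ava, Kira, Vera, Maya, Zara, Priya.
So Lior is taller.

Lior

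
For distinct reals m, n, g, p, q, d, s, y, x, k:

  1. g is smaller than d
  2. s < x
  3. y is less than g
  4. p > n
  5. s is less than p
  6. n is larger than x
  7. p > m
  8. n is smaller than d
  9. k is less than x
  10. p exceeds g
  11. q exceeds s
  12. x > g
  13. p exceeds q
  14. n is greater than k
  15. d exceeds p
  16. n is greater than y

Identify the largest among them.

Chaining downward from d: directly below it, g, n, p; then y, k, s, m, x, q.
That covers every other element, and nothing is given above d, so d is the largest.

d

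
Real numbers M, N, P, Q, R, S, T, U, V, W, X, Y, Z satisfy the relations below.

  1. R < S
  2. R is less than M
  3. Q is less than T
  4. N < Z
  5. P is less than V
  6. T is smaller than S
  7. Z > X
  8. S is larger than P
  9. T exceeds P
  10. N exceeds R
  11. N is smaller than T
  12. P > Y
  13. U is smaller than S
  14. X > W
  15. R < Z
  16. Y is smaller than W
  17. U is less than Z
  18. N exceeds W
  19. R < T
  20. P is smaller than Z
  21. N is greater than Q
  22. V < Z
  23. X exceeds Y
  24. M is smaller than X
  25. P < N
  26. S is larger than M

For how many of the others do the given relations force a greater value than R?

Directly above R: N, M, T, S, Z.
One step further: X (6 so far).
Nothing else is reachable above R; 6 in all.

6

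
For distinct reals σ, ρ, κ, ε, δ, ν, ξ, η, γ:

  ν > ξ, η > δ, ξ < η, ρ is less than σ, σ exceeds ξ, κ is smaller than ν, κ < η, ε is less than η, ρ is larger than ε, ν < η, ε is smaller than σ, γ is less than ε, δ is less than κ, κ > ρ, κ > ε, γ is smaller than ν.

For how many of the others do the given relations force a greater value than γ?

The elements the relations force above γ are ε, ρ, κ, ν, σ, η — no chain reaches any other.
That is 6.

6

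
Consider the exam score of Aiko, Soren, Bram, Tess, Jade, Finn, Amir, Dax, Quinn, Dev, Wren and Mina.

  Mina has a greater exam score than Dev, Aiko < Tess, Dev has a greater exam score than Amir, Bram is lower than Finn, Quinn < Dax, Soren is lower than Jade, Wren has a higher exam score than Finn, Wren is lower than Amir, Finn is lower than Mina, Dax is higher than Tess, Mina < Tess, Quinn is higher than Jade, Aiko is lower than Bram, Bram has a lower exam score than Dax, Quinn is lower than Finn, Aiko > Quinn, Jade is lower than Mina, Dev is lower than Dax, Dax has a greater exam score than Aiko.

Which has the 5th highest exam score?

Amir

Piecing the relations together gives one ordering: Soren < Jade < Quinn < Aiko < Bram < Finn < Wren < Amir < Dev < Mina < Tess < Dax.
The 5th largest is Amir.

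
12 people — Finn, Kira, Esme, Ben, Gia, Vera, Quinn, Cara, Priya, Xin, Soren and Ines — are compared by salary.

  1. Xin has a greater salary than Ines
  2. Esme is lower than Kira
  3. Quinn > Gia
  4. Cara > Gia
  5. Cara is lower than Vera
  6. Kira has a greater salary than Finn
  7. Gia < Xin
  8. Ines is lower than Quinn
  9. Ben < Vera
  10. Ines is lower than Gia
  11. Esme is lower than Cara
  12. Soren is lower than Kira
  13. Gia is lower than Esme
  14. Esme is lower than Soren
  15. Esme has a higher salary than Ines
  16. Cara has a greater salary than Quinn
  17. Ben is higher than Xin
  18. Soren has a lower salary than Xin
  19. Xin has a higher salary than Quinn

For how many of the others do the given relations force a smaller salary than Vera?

From Vera the given relations immediately reach Cara, Ben.
From those, Gia, Esme, Quinn, Xin — 6 in total.
From those, Ines, Soren — 8 in total.
No other element is forced below Vera by the given relations, so the count is 8.

8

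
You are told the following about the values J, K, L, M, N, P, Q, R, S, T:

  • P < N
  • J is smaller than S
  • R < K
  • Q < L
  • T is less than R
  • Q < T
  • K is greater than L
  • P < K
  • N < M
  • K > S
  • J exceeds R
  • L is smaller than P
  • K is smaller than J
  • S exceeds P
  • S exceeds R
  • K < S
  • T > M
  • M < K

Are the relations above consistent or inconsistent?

inconsistent

We have S < K stated directly, yet also K < J < S by chaining the others — so K < S. Contradiction.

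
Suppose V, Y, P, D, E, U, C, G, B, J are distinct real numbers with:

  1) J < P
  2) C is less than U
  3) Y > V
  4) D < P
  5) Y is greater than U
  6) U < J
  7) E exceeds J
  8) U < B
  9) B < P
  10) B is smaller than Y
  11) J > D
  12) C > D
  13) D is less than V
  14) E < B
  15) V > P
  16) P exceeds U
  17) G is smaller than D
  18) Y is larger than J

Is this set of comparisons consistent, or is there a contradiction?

consistent

Every relation is compatible with G < D < C < U < J < E < B < P < V < Y; the set is consistent.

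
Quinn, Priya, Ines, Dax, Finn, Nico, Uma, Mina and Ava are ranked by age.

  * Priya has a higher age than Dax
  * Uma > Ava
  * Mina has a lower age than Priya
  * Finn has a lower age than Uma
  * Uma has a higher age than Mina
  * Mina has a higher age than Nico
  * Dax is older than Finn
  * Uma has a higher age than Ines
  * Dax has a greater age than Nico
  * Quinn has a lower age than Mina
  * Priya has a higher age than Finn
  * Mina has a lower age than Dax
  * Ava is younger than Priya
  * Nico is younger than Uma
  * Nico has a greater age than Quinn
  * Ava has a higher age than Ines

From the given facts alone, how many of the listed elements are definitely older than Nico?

4

From Nico the given relations immediately reach Mina, Uma, Dax.
From those, Priya — 4 in total.
No other element is forced above Nico by the given relations, so the count is 4.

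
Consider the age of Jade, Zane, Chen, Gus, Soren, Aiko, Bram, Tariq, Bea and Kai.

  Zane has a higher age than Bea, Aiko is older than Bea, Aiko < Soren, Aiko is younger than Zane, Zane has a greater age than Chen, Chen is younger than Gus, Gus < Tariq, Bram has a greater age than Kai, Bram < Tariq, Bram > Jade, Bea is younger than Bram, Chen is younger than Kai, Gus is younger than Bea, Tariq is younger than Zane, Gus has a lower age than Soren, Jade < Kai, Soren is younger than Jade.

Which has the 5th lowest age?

Soren

Piecing the relations together gives one ordering: Chen < Gus < Bea < Aiko < Soren < Jade < Kai < Bram < Tariq < Zane.
The 5th smallest is Soren.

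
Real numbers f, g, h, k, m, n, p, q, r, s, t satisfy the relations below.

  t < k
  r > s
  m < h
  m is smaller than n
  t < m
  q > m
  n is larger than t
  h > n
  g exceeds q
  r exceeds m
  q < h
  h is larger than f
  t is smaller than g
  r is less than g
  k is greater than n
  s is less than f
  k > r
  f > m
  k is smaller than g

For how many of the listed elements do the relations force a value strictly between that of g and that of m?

Chaining upward from m reaches: f, n, r, k, q, h.
Chaining downward from g reaches: t, s, n, r, k, q.
Strictly between m and g are those in both lists: n, r, k, q — 4 elements.

4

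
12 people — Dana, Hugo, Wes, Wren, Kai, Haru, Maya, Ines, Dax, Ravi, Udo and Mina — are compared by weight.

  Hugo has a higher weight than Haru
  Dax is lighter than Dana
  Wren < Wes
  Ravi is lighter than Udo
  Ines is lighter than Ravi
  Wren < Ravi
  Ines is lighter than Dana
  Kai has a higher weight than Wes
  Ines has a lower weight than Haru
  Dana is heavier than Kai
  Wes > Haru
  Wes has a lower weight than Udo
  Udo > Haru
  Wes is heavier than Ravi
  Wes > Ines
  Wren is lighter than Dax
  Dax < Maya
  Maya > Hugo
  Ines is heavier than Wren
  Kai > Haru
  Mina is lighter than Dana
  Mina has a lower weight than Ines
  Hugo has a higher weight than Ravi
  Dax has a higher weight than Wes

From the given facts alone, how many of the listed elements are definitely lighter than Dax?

6

Directly below Dax: Wren, Wes.
One step further: Ines, Ravi, Haru (5 so far).
One step further: Mina (6 so far).
No other element is forced below Dax by the given relations, so the count is 6.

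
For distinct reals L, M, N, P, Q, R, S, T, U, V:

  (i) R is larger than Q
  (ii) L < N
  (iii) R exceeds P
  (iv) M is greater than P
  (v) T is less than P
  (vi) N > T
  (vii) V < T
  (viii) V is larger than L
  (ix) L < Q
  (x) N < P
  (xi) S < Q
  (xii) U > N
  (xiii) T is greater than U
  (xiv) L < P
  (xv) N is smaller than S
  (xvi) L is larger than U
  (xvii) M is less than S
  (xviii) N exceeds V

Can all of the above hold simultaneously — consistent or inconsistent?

Chaining the given relations yields U < L < V < T < N, so U < N. But one relation states N < U. These cannot both hold.

inconsistent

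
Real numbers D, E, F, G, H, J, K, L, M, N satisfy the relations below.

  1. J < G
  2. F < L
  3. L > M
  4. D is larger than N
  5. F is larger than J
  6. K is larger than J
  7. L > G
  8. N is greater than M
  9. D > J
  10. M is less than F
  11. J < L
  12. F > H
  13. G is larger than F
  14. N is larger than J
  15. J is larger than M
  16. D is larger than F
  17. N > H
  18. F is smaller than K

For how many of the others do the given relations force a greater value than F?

From F the given relations immediately reach K, G, D, L.
No other element is forced above F by the given relations, so the count is 4.

4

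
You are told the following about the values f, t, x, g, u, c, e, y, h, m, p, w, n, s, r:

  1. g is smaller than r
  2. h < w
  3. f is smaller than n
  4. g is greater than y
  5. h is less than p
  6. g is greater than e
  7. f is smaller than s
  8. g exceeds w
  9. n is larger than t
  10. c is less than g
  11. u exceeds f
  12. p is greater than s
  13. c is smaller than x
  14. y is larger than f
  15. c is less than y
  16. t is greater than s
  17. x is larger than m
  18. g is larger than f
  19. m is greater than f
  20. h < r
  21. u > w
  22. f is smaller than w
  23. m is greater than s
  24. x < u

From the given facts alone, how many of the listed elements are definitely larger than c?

From c the given relations immediately reach y, g, x.
From those, u, r — 5 in total.
No other element is forced above c by the given relations, so the count is 5.

5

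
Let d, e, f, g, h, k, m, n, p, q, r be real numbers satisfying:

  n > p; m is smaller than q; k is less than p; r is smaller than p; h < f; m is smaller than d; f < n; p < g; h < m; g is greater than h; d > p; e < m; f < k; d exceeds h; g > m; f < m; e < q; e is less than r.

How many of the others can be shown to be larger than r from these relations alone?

From r the given relations immediately reach p.
From those, n, g, d — 4 in total.
Nothing else is reachable above r; 4 in all.

4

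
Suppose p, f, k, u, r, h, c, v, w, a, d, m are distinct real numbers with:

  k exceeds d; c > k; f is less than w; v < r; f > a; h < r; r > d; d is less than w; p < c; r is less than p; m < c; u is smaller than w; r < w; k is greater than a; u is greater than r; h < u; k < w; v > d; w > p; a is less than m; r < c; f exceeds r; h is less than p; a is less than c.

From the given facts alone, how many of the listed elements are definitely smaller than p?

4

The elements the relations force below p are d, v, h, r — no chain reaches any other.
That is 4.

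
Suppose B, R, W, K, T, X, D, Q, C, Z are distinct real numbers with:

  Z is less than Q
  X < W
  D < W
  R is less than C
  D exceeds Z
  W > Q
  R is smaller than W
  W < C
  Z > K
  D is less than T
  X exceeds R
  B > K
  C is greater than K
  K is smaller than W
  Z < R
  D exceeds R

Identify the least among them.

Chaining upward from K: directly above it, Z, B, W, C; then R, D, Q; then T, X.
That covers every other element, and nothing is given below K, so K is the least.

K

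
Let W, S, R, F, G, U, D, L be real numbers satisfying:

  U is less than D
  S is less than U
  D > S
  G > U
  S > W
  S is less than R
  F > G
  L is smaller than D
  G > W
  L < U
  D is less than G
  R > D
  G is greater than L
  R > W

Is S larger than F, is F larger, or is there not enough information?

F

Link the given pairs in sequence: S < U; U < D; D < G; G < F.
Together: S < U < D < G < F.
So F is larger.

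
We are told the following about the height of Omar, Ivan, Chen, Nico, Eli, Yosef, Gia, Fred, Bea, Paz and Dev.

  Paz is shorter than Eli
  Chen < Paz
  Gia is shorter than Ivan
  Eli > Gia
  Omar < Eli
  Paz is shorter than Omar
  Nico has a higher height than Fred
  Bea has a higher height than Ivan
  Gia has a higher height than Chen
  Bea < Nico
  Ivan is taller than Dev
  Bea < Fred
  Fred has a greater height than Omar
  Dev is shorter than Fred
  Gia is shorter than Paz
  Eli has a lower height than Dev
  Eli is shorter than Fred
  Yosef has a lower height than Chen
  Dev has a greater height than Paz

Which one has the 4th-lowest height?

Paz

Chaining the given pairs: Yosef < Chen < Gia < Paz < Omar < Eli < Dev < Ivan < Bea < Fred < Nico.
The 4th smallest is Paz.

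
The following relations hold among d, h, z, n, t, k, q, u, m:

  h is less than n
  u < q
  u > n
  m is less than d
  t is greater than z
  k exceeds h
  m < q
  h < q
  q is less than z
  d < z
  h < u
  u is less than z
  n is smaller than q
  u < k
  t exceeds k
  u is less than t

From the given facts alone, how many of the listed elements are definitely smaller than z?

The elements the relations force below z are h, m, n, u, q, d — no chain reaches any other.
That is 6.

6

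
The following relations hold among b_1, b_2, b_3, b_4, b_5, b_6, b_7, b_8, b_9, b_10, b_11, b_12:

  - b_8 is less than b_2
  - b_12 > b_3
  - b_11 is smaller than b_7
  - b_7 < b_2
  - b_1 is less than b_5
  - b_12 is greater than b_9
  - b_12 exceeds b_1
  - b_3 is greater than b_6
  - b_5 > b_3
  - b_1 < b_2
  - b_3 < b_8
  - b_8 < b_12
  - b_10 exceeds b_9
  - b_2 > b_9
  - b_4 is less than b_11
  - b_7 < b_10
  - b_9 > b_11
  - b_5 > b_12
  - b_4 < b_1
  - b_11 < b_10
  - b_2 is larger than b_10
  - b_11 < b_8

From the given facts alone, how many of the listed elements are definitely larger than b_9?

From b_9 the given relations immediately reach b_12, b_10, b_2.
From those, b_5 — 4 in total.
Nothing else is reachable above b_9; 4 in all.

4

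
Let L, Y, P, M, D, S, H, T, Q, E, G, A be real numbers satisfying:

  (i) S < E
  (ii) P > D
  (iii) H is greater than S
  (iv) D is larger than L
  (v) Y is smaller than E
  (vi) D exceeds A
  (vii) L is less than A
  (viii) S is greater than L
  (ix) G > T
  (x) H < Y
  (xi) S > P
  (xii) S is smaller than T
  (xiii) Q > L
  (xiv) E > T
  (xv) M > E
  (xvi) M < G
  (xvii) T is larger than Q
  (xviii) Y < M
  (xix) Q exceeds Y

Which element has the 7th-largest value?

The consecutive relations fix a unique order: L < A < D < P < S < H < Y < Q < T < E < M < G.
Counting 7 from the largest end gives H.

H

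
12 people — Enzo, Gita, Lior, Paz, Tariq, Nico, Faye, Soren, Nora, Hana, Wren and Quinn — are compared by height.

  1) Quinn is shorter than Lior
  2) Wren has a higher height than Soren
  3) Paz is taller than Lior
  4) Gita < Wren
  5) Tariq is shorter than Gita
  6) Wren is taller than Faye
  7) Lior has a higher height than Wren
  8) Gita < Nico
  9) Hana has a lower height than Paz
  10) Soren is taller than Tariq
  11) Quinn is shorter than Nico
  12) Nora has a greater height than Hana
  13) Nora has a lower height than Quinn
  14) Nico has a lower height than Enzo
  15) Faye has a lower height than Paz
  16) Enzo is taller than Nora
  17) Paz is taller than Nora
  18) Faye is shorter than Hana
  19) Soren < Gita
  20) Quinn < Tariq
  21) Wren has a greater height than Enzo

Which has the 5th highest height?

Nico

Chaining the given pairs: Faye < Hana < Nora < Quinn < Tariq < Soren < Gita < Nico < Enzo < Wren < Lior < Paz.
The 5th largest is Nico.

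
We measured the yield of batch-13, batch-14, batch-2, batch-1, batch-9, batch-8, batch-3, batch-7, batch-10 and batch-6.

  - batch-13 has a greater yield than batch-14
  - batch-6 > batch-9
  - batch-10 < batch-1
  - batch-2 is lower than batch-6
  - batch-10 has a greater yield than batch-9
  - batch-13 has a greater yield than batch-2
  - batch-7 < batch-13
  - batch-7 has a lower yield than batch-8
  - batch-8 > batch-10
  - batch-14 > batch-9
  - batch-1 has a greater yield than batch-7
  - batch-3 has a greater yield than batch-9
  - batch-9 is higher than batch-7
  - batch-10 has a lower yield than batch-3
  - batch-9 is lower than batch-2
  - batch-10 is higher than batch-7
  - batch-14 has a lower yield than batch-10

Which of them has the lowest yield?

batch-9 is not least since batch-7 < batch-9; batch-14 is not least since batch-9 < batch-14; batch-10 is not least since batch-7 < batch-10; batch-2 is not least since batch-9 < batch-2; batch-1 is not least since batch-7 < batch-1; batch-3 is not least since batch-10 < batch-3; batch-6 is not least since batch-9 < batch-6; batch-8 is not least since batch-10 < batch-8; batch-13 is not least since batch-2 < batch-13.
Only batch-7 has nothing below it, so batch-7 is the lowest yield.

batch-7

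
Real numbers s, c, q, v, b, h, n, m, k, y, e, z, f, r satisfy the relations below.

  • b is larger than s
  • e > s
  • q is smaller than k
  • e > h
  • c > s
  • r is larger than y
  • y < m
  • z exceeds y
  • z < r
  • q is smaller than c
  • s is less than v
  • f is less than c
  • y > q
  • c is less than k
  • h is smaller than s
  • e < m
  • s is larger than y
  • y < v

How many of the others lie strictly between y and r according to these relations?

The relations place y below r. An element lies strictly between them when it is forced above y and also forced below r.
Above y: {s, v, z, b, e, m, c, k}. Below r: {q, z}.
Intersection: {z} — 1.

1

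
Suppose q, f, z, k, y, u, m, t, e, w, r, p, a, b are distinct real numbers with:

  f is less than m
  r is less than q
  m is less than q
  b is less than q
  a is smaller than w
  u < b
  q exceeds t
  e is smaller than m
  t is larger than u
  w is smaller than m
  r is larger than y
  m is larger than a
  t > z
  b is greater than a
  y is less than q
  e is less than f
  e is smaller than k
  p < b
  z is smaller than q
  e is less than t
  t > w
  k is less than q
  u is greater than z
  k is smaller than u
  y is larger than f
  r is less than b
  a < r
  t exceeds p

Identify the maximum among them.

Chaining downward from q: directly below it, z, k, y, m, t, r, b; then e, a, f, p, w, u.
That covers every other element, and nothing is given above q, so q is the maximum.

q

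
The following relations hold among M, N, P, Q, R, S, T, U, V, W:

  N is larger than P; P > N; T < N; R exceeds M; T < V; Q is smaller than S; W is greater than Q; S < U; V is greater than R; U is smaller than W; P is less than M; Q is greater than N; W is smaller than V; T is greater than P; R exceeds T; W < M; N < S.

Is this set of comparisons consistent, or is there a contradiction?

inconsistent

Chaining the given relations yields P < T < N, so P < N. But one relation states N < P. These cannot both hold.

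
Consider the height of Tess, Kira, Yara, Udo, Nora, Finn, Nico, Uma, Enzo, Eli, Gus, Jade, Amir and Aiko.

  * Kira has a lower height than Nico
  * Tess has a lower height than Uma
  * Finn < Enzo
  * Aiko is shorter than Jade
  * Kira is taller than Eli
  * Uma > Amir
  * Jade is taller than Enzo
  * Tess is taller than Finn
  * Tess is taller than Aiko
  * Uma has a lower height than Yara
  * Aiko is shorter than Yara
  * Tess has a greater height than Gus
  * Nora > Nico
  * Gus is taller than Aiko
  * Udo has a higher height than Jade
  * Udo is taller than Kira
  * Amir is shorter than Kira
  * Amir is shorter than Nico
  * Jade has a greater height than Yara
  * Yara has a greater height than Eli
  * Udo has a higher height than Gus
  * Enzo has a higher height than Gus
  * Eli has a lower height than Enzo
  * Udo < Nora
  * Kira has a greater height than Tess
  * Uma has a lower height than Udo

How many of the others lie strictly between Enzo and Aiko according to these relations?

Chaining upward from Aiko reaches: Gus, Tess, Uma, Yara, Jade, Kira, Nico, Udo, Nora.
Chaining downward from Enzo reaches: Finn, Gus, Eli.
Strictly between Aiko and Enzo are those in both lists: Gus — 1 element.

1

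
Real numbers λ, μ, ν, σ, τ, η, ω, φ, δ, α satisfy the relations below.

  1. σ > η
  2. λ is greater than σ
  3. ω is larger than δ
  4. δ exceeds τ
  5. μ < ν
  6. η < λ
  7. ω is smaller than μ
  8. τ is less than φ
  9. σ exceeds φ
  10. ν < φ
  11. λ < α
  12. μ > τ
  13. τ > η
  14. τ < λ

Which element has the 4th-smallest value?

ω

The consecutive relations fix a unique order: η < τ < δ < ω < μ < ν < φ < σ < λ < α.
Counting 4 from the smallest end gives ω.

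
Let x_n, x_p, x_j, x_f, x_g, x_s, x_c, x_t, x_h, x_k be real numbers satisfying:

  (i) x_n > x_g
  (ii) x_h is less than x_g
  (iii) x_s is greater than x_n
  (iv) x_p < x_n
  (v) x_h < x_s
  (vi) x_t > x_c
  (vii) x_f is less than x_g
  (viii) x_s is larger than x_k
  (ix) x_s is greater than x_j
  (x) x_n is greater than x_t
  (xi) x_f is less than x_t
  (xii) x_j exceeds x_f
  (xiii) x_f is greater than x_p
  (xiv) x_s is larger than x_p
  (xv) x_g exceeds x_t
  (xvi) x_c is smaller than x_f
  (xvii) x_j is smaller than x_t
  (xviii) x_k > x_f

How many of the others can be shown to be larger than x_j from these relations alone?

Directly above x_j: x_t, x_s.
One step further: x_g, x_n (4 so far).
No other element is forced above x_j by the given relations, so the count is 4.

4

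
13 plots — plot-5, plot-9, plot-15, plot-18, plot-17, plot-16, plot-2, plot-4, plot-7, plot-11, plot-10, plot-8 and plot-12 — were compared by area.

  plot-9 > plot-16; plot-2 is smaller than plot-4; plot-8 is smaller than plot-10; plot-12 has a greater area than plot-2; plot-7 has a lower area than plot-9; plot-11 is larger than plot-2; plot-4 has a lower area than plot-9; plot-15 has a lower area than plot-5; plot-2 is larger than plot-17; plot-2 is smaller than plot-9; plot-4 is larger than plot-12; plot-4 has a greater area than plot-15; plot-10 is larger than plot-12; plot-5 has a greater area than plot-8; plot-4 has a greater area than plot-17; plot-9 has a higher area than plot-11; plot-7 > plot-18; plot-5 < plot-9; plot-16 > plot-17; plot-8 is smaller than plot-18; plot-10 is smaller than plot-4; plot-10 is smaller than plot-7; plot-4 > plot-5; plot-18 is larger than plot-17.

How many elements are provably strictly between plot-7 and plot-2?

2

The relations place plot-2 below plot-7. An element lies strictly between them when it is forced above plot-2 and also forced below plot-7.
Above plot-2: {plot-12, plot-10, plot-4, plot-11, plot-9}. Below plot-7: {plot-17, plot-8, plot-18, plot-12, plot-10}.
Intersection: {plot-12, plot-10} — 2.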